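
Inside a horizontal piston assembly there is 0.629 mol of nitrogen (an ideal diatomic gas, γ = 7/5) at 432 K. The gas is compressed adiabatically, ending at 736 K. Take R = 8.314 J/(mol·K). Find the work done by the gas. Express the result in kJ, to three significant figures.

Adiabatic ⇒ Q = 0, so W_by = −ΔU = nCᵥ(T₁ − T₂).
Cᵥ = 5R/2 = 20.79 J/(mol·K).
W = (0.629)(20.79)(432 − 736) = -3974 J.

W ≈ -3.97 kJ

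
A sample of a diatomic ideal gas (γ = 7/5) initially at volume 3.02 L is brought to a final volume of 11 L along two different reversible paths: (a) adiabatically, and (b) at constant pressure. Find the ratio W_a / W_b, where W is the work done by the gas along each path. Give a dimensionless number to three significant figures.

Path (a) adiabatic: W = P₁V₁(1 − (V₁/V₂)^(γ−1))/(γ−1) → W_a/(P₁V₁) = 1.009.
Path (b) isobaric: W = P₁(V₂ − V₁) → W_b/(P₁V₁) = 2.642.
W_a / W_b = 1.009 / 2.642 = 0.382.

W_a / W_b ≈ 0.382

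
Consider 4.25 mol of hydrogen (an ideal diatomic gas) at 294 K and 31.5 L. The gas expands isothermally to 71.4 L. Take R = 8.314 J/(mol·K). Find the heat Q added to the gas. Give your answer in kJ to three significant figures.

Q ≈ 8.50 kJ

Isothermal ⇒ ΔU = 0, so Q = W = nRT ln(V₂/V₁).
Q = (4.25)(8.314)(294) ln(71.4/31.5) = 10388 × 0.8183 = 8501 J.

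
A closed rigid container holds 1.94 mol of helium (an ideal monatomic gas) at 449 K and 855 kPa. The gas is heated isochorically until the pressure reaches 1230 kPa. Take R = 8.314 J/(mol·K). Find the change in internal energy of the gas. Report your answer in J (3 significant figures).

Constant volume ⇒ W = 0, so Q = ΔU = nCᵥΔT with Cᵥ = 3R/2 = 12.47 J/(mol·K).
At constant V, T₂/T₁ = P₂/P₁ ⇒ ΔT = T₁(P₂/P₁ − 1) = 449·(1230/855 − 1) = 196.9 K.
ΔU = (1.94)(12.47)(196.9) = 4764 J.

ΔU ≈ 4760 J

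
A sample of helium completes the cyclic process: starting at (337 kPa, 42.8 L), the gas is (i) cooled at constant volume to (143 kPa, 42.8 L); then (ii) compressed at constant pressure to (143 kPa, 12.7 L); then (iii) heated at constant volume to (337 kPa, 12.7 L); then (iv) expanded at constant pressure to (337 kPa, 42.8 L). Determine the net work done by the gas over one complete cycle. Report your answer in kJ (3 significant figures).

W_net ≈ 5.84 kJ

Constant-volume legs do no work.
W(ii) = (143)(12.7 − 42.8) = -4304 J; W(iv) = (337)(42.8 − 12.7) = 10144 J.
W_net = -4304 + 10144 = 5839 J (the clockwise enclosed area).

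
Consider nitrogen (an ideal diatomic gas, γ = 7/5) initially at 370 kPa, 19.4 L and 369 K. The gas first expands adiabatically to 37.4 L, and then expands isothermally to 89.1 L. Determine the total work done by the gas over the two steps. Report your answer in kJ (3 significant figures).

Step 1 (adiabatic): W = (P₁V₁ − P₂V₂)/(γ−1) = (7178 − 5520)/0.4 = 4144 J.
After step 1: P = 147.6 kPa, V = 37.4 L, T = 283.8 K.
Step 2 (isothermal): W = P₁V₁ ln(V₂/V₁) = (5520) ln(89.1/37.4) = 4792 J.
W_total = 4144 + 4792 = 8936 J.

W_total ≈ 8.94 kJ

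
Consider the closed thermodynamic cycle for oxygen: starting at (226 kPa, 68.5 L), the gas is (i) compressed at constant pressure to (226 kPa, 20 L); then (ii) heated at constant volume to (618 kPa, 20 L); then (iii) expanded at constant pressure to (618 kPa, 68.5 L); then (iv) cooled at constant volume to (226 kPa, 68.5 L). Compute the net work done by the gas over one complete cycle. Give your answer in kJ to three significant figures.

W_net ≈ 19.0 kJ

Constant-volume legs do no work.
W(i) = (226)(20 − 68.5) = -10961 J; W(iii) = (618)(68.5 − 20) = 29973 J.
W_net = -10961 + 29973 = 19012 J (the clockwise enclosed area).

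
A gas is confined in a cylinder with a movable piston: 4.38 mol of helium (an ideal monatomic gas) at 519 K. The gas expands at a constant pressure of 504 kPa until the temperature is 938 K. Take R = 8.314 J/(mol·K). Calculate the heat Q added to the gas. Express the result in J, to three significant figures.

Isobaric: W = nRΔT = (4.38)(8.314)(419) = 15258 J.
ΔU = nCᵥΔT with Cᵥ = 3R/2: ΔU = (4.38)(12.47)(419) = 22887 J.
Q = ΔU + W = 22887 + 15258 = 38145 J.

Q ≈ 38100 J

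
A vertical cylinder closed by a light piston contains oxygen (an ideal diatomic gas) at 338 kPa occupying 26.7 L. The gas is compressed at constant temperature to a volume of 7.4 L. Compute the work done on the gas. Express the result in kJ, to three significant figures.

Isothermal: W = nRT ln(V₂/V₁) = P₁V₁ ln(V₂/V₁).
P₁V₁ = (338 kPa)(26.7 L) = 9025 J.
W = 9025 × ln(7.4/26.7) = 9025 × -1.283
W_by_gas = -11580 J; work on gas = −W_by = 11580 J.

W ≈ 11.6 kJ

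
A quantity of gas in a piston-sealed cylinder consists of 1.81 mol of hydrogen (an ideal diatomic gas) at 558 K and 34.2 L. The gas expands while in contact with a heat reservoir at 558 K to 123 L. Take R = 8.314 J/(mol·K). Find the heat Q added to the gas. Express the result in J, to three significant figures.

Q ≈ 10700 J

Isothermal ⇒ ΔU = 0, so Q = W = nRT ln(V₂/V₁).
Q = (1.81)(8.314)(558) ln(123/34.2) = 8397 × 1.28 = 10748 J.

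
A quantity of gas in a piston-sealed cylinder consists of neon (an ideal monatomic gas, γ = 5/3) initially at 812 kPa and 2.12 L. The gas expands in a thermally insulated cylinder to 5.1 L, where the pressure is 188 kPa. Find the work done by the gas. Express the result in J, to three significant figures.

Adiabatic: W = (P₁V₁ − P₂V₂)/(γ − 1) with γ = 5/3.
P₁V₁ = 1721 J, P₂V₂ = 958.8 J.
W = (1721 − 958.8) / 0.6667 = 1144 J.

W ≈ 1140 J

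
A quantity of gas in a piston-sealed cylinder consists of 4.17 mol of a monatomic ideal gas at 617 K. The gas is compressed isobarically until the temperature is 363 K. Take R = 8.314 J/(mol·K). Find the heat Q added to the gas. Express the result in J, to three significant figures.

Isobaric: W = nRΔT = (4.17)(8.314)(-254) = -8806 J.
ΔU = nCᵥΔT with Cᵥ = 3R/2: ΔU = (4.17)(12.47)(-254) = -13209 J.
Q = ΔU + W = -13209 − 8806 = -22015 J.

Q ≈ -22000 J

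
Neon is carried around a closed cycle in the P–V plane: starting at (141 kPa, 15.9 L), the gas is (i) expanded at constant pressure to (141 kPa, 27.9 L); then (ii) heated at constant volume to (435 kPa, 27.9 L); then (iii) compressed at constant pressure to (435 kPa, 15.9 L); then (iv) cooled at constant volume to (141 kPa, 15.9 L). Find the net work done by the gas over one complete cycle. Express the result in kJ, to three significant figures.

Constant-volume legs do no work.
W(i) = (141)(27.9 − 15.9) = 1692 J; W(iii) = (435)(15.9 − 27.9) = -5220 J.
W_net = 1692 − 5220 = -3528 J (the counter-clockwise enclosed area).

W_net ≈ -3.53 kJ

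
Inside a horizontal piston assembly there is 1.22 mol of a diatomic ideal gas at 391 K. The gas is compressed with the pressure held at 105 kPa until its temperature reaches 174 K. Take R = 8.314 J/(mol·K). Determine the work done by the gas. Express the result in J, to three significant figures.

W ≈ -2200 J

Isobaric: W = P ΔV = nR ΔT.
W = (1.22)(8.314)(174 − 391) = -2201 J.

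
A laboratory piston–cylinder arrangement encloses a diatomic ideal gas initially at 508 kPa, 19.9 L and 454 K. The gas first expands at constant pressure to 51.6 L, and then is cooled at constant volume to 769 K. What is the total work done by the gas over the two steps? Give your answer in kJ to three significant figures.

Step 1 (isobaric): W = PΔV = (508 kPa)(51.6 − 19.9 L) = 16104 J.
Step 2 (isochoric): W = 0 (constant volume).
W_total = 16104 + 0 = 16104 J.

W_total ≈ 16.1 kJ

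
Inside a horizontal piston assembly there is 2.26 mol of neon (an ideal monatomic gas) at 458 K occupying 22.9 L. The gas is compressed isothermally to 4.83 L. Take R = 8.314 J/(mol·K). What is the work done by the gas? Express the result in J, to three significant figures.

W ≈ -13400 J

Isothermal: W = nRT ln(V₂/V₁).
W = (2.26)(8.314)(458) × ln(4.83/22.9)
  = 8606 × -1.556
W_by_gas = -13393 J.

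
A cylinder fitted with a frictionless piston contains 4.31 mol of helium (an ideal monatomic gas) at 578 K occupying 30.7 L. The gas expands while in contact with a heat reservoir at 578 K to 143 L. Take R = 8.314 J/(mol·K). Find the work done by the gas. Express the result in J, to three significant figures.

W ≈ 31900 J

Isothermal: W = nRT ln(V₂/V₁).
W = (4.31)(8.314)(578) × ln(143/30.7)
  = 20712 × 1.539
W_by_gas = 31867 J.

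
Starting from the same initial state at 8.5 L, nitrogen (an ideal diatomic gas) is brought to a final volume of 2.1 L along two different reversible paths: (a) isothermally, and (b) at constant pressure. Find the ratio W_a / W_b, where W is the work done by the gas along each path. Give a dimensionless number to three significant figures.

Path (a) isothermal: W = P₁V₁ ln(V₂/V₁) → W_a/(P₁V₁) = -1.398.
Path (b) isobaric: W = P₁(V₂ − V₁) → W_b/(P₁V₁) = -0.7529.
W_a / W_b = -1.398 / -0.7529 = 1.857.

W_a / W_b ≈ 1.86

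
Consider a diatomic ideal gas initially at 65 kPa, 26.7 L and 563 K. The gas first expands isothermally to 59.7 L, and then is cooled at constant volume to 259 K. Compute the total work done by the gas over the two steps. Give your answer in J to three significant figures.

W_total ≈ 1400 J

Step 1 (isothermal): W = P₁V₁ ln(V₂/V₁) = (1736) ln(59.7/26.7) = 1397 J.
Step 2 (isochoric): W = 0 (constant volume).
W_total = 1397 + 0 = 1397 J.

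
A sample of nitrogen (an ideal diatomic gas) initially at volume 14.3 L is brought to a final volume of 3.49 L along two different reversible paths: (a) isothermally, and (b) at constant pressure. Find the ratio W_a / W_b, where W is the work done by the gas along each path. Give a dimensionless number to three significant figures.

W_a / W_b ≈ 1.87

Path (a) isothermal: W = P₁V₁ ln(V₂/V₁) → W_a/(P₁V₁) = -1.41.
Path (b) isobaric: W = P₁(V₂ − V₁) → W_b/(P₁V₁) = -0.7559.
W_a / W_b = -1.41 / -0.7559 = 1.866.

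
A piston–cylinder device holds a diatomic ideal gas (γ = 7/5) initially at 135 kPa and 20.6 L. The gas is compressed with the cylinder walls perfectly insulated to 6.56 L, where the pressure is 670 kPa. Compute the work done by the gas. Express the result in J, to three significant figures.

W ≈ -4040 J

Adiabatic: W = (P₁V₁ − P₂V₂)/(γ − 1) with γ = 7/5.
P₁V₁ = 2781 J, P₂V₂ = 4395 J.
W = (2781 − 4395) / 0.4 = -4036 J.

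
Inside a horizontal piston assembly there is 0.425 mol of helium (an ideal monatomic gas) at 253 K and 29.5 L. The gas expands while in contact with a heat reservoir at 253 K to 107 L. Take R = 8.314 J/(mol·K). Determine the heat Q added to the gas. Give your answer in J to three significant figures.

Isothermal ⇒ ΔU = 0, so Q = W = nRT ln(V₂/V₁).
Q = (0.425)(8.314)(253) ln(107/29.5) = 894 × 1.288 = 1152 J.

Q ≈ 1150 J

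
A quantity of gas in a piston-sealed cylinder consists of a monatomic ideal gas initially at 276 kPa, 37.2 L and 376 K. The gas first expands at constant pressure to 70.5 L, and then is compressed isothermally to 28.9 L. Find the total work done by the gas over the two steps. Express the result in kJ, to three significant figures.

W_total ≈ -8.16 kJ

Step 1 (isobaric): W = PΔV = (276 kPa)(70.5 − 37.2 L) = 9191 J.
After step 1: P = 276 kPa, V = 70.5 L, T = 712.6 K.
Step 2 (isothermal): W = P₁V₁ ln(V₂/V₁) = (19458) ln(28.9/70.5) = -17352 J.
W_total = 9191 − 17352 = -8161 J.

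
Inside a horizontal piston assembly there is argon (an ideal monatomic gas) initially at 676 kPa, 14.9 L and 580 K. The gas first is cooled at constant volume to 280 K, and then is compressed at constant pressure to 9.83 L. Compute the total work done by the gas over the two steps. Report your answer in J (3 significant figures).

W_total ≈ -1650 J

Step 1 (isochoric): W = 0 (constant volume).
After step 1: P = 326.3 kPa (V unchanged).
Step 2 (isobaric): W = PΔV = (326.3 kPa)(9.83 − 14.9 L) = -1655 J.
W_total = 0 − 1655 = -1655 J.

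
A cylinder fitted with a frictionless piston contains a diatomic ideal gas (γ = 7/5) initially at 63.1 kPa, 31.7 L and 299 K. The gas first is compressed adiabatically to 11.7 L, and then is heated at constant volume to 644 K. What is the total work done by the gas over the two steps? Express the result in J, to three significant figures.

W_total ≈ -2450 J

Step 1 (adiabatic): W = (P₁V₁ − P₂V₂)/(γ−1) = (2000 − 2980)/0.4 = -2450 J.
Step 2 (isochoric): W = 0 (constant volume).
W_total = -2450 + 0 = -2450 J.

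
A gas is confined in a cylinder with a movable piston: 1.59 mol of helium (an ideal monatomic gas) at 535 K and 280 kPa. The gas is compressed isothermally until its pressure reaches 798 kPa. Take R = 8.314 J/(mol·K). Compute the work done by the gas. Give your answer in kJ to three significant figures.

Isothermal process: W = nRT ln(V₂/V₁) = nRT ln(P₁/P₂).
W = (1.59)(8.314)(535) × ln(280/798)
  = 7072 × ln(0.3509) = 7072 × -1.047
W_by_gas = -7407 J.

W ≈ -7.41 kJ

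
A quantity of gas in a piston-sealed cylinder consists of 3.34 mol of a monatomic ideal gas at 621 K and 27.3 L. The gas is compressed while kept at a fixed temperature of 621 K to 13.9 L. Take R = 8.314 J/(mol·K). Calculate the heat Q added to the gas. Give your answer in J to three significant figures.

Q ≈ -11600 J

Isothermal ⇒ ΔU = 0, so Q = W = nRT ln(V₂/V₁).
Q = (3.34)(8.314)(621) ln(13.9/27.3) = 17244 × -0.675 = -11640 J.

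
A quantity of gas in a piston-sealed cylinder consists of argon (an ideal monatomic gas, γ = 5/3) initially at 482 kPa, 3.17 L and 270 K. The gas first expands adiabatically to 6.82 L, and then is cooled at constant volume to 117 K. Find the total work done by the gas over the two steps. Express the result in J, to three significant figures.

W_total ≈ 917 J

Step 1 (adiabatic): W = (P₁V₁ − P₂V₂)/(γ−1) = (1528 − 916.8)/0.667 = 916.7 J.
Step 2 (isochoric): W = 0 (constant volume).
W_total = 916.7 + 0 = 916.7 J.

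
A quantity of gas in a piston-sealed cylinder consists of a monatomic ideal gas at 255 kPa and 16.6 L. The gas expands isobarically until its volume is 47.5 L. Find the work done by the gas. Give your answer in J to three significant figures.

Isobaric: W = P ΔV.
W = (255 kPa)(47.5 − 16.6 L) = (255)(30.9) = 7880 J.

W ≈ 7880 J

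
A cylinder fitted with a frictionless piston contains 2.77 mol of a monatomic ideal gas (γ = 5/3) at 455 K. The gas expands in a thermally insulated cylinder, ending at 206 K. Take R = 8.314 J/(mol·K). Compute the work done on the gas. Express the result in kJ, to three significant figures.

W ≈ -8.60 kJ

Adiabatic ⇒ Q = 0, so W_by = −ΔU = nCᵥ(T₁ − T₂).
Cᵥ = 3R/2 = 12.47 J/(mol·K).
W = (2.77)(12.47)(455 − 206) = 8602 J.
Work on gas = −W_by = -8602 J.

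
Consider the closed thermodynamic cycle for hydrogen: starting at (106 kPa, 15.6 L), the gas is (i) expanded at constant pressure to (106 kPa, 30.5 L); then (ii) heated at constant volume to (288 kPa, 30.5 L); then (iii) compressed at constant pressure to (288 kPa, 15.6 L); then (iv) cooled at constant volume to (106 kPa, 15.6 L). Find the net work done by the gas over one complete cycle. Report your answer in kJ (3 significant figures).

Constant-volume legs do no work.
W(i) = (106)(30.5 − 15.6) = 1579 J; W(iii) = (288)(15.6 − 30.5) = -4291 J.
W_net = 1579 − 4291 = -2712 J (the counter-clockwise enclosed area).

W_net ≈ -2.71 kJ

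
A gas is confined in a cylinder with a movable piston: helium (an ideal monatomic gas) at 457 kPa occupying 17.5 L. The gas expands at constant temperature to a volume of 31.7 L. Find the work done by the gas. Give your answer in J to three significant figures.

W ≈ 4750 J

Isothermal: W = nRT ln(V₂/V₁) = P₁V₁ ln(V₂/V₁).
P₁V₁ = (457 kPa)(17.5 L) = 7998 J.
W = 7998 × ln(31.7/17.5) = 7998 × 0.5941
W_by_gas = 4751 J.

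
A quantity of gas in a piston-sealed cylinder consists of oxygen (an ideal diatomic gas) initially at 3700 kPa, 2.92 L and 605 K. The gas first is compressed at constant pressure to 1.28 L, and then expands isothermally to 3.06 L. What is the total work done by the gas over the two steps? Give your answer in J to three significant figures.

W_total ≈ -1940 J

Step 1 (isobaric): W = PΔV = (3700 kPa)(1.28 − 2.92 L) = -6068 J.
After step 1: P = 3700 kPa, V = 1.28 L, T = 265.2 K.
Step 2 (isothermal): W = P₁V₁ ln(V₂/V₁) = (4736) ln(3.06/1.28) = 4128 J.
W_total = -6068 + 4128 = -1940 J.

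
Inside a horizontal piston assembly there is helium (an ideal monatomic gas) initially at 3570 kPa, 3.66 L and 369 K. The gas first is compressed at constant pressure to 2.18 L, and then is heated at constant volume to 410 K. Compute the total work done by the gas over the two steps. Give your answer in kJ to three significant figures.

W_total ≈ -5.28 kJ

Step 1 (isobaric): W = PΔV = (3570 kPa)(2.18 − 3.66 L) = -5284 J.
Step 2 (isochoric): W = 0 (constant volume).
W_total = -5284 + 0 = -5284 J.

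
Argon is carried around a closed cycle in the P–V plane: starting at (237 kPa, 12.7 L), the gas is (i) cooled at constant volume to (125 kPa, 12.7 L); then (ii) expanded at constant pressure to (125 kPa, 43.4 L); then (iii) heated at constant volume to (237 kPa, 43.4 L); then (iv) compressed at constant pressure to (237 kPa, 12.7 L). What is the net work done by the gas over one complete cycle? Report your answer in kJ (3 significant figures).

W_net ≈ -3.44 kJ

Constant-volume legs do no work.
W(ii) = (125)(43.4 − 12.7) = 3838 J; W(iv) = (237)(12.7 − 43.4) = -7276 J.
W_net = 3838 − 7276 = -3438 J (the counter-clockwise enclosed area).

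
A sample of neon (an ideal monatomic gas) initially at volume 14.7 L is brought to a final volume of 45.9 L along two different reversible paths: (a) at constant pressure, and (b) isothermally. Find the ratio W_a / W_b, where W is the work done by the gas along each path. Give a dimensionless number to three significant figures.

W_a / W_b ≈ 1.86

Path (a) isobaric: W = P₁(V₂ − V₁) → W_a/(P₁V₁) = 2.122.
Path (b) isothermal: W = P₁V₁ ln(V₂/V₁) → W_b/(P₁V₁) = 1.139.
W_a / W_b = 2.122 / 1.139 = 1.864.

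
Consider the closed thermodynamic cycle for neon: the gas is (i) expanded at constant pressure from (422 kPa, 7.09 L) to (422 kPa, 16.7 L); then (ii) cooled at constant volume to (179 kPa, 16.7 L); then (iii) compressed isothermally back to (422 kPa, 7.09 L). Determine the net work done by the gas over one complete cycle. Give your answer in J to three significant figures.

W_net ≈ 1490 J

Leg (i): W = PΔV = (422)(16.7 − 7.09) = 4055 J.
Leg (ii): W = 0.
Leg (iii): W = PᵢVᵢ ln(V_f/Vᵢ) = (2989) ln(7.09/16.7) = -2561 J.
W_net = 4055 − 2561 = 1494 J.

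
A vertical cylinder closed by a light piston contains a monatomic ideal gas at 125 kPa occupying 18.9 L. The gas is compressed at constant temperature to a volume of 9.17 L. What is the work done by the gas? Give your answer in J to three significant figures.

Isothermal: W = nRT ln(V₂/V₁) = P₁V₁ ln(V₂/V₁).
P₁V₁ = (125 kPa)(18.9 L) = 2362 J.
W = 2362 × ln(9.17/18.9) = 2362 × -0.7232
W_by_gas = -1709 J.

W ≈ -1710 J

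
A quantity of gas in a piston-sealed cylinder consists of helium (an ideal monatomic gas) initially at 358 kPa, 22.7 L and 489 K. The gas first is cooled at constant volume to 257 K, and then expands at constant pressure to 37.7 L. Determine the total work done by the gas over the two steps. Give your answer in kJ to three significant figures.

Step 1 (isochoric): W = 0 (constant volume).
After step 1: P = 188.2 kPa (V unchanged).
Step 2 (isobaric): W = PΔV = (188.2 kPa)(37.7 − 22.7 L) = 2822 J.
W_total = 0 + 2822 = 2822 J.

W_total ≈ 2.82 kJ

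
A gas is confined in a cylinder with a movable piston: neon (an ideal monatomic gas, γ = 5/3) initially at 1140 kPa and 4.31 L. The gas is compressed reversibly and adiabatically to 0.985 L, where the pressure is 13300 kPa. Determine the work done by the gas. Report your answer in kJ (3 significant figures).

W ≈ -12.3 kJ

Adiabatic: W = (P₁V₁ − P₂V₂)/(γ − 1) with γ = 5/3.
P₁V₁ = 4913 J, P₂V₂ = 13100 J.
W = (4913 − 13100) / 0.6667 = -12281 J.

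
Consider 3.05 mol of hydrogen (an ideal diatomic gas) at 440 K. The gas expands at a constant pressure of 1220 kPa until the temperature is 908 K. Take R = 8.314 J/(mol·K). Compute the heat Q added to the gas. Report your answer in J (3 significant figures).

Isobaric: W = nRΔT = (3.05)(8.314)(468) = 11867 J.
ΔU = nCᵥΔT with Cᵥ = 5R/2: ΔU = (3.05)(20.79)(468) = 29669 J.
Q = ΔU + W = 29669 + 11867 = 41536 J.

Q ≈ 41500 J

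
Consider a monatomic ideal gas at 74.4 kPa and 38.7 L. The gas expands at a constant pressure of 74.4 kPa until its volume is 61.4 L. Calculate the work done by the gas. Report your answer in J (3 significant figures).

Isobaric: W = P ΔV.
W = (74.4 kPa)(61.4 − 38.7 L) = (74.4)(22.7) = 1689 J.

W ≈ 1690 J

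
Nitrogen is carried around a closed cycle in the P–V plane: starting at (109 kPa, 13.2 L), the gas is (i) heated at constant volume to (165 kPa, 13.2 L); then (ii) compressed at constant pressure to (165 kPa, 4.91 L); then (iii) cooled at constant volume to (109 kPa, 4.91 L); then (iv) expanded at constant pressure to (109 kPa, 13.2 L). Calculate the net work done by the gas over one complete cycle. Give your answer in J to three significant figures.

Constant-volume legs do no work.
W(ii) = (165)(4.91 − 13.2) = -1368 J; W(iv) = (109)(13.2 − 4.91) = 903.6 J.
W_net = -1368 + 903.6 = -464.2 J (the counter-clockwise enclosed area).

W_net ≈ -464 J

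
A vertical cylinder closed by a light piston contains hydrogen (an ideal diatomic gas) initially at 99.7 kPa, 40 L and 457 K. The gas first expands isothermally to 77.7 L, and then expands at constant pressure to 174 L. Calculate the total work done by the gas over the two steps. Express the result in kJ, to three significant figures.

Step 1 (isothermal): W = P₁V₁ ln(V₂/V₁) = (3988) ln(77.7/40) = 2648 J.
After step 1: P = 51.33 kPa, V = 77.7 L, T = 457 K.
Step 2 (isobaric): W = PΔV = (51.33 kPa)(174 − 77.7 L) = 4943 J.
W_total = 2648 + 4943 = 7591 J.

W_total ≈ 7.59 kJ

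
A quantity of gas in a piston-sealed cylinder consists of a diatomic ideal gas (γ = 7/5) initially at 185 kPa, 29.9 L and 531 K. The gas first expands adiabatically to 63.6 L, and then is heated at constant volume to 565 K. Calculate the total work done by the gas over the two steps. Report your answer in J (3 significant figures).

W_total ≈ 3600 J

Step 1 (adiabatic): W = (P₁V₁ − P₂V₂)/(γ−1) = (5532 − 4090)/0.4 = 3604 J.
Step 2 (isochoric): W = 0 (constant volume).
W_total = 3604 + 0 = 3604 J.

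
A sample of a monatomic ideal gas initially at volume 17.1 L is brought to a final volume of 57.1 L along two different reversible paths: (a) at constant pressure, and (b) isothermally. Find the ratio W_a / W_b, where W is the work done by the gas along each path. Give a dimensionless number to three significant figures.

W_a / W_b ≈ 1.94

Path (a) isobaric: W = P₁(V₂ − V₁) → W_a/(P₁V₁) = 2.339.
Path (b) isothermal: W = P₁V₁ ln(V₂/V₁) → W_b/(P₁V₁) = 1.206.
W_a / W_b = 2.339 / 1.206 = 1.94.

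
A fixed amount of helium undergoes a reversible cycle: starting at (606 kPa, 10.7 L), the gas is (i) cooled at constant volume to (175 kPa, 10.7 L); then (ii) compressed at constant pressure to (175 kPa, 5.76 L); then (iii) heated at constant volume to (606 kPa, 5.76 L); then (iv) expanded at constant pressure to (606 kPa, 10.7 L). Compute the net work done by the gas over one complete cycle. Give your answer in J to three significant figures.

Constant-volume legs do no work.
W(ii) = (175)(5.76 − 10.7) = -864.5 J; W(iv) = (606)(10.7 − 5.76) = 2994 J.
W_net = -864.5 + 2994 = 2129 J (the clockwise enclosed area).

W_net ≈ 2130 J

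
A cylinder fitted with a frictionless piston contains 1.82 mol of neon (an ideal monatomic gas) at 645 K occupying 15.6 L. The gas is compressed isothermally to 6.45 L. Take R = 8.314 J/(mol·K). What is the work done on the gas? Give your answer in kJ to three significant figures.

Isothermal: W = nRT ln(V₂/V₁).
W = (1.82)(8.314)(645) × ln(6.45/15.6)
  = 9760 × -0.8832
W_by_gas = -8620 J; work on gas = −W_by = 8620 J.

W ≈ 8.62 kJ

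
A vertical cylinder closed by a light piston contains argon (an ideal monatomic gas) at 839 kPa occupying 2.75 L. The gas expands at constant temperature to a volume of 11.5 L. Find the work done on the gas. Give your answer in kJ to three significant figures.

Isothermal: W = nRT ln(V₂/V₁) = P₁V₁ ln(V₂/V₁).
P₁V₁ = (839 kPa)(2.75 L) = 2307 J.
W = 2307 × ln(11.5/2.75) = 2307 × 1.431
W_by_gas = 3301 J; work on gas = −W_by = -3301 J.

W ≈ -3.30 kJ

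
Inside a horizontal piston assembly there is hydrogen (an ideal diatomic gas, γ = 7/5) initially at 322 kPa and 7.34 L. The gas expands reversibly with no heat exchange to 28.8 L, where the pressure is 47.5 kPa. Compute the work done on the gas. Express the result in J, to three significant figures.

Adiabatic: W = (P₁V₁ − P₂V₂)/(γ − 1) with γ = 7/5.
P₁V₁ = 2363 J, P₂V₂ = 1368 J.
W = (2363 − 1368) / 0.4 = 2489 J.
Work on gas = −W_by = -2489 J.

W ≈ -2490 J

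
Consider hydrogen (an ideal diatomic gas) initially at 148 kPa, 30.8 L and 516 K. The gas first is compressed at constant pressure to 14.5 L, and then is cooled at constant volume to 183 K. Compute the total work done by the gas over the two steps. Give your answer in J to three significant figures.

W_total ≈ -2410 J

Step 1 (isobaric): W = PΔV = (148 kPa)(14.5 − 30.8 L) = -2412 J.
Step 2 (isochoric): W = 0 (constant volume).
W_total = -2412 + 0 = -2412 J.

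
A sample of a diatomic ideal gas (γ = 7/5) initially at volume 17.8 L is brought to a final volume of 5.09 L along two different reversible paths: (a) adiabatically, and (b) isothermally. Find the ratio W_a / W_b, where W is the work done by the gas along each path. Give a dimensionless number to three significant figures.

W_a / W_b ≈ 1.30

Path (a) adiabatic: W = P₁V₁(1 − (V₁/V₂)^(γ−1))/(γ−1) → W_a/(P₁V₁) = -1.625.
Path (b) isothermal: W = P₁V₁ ln(V₂/V₁) → W_b/(P₁V₁) = -1.252.
W_a / W_b = -1.625 / -1.252 = 1.298.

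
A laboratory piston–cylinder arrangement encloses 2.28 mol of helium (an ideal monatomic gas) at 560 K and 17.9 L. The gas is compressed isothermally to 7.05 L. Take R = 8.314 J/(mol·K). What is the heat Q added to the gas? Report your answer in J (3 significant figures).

Isothermal ⇒ ΔU = 0, so Q = W = nRT ln(V₂/V₁).
Q = (2.28)(8.314)(560) ln(7.05/17.9) = 10615 × -0.9318 = -9891 J.

Q ≈ -9890 J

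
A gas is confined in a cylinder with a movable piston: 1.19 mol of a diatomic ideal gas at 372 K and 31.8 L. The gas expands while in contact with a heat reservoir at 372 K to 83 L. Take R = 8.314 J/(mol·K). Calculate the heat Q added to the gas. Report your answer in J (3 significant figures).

Isothermal ⇒ ΔU = 0, so Q = W = nRT ln(V₂/V₁).
Q = (1.19)(8.314)(372) ln(83/31.8) = 3680 × 0.9594 = 3531 J.

Q ≈ 3530 J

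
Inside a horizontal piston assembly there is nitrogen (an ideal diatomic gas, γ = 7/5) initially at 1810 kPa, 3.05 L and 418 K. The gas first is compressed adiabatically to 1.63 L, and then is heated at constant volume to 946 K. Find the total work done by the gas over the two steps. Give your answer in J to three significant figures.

W_total ≈ -3930 J

Step 1 (adiabatic): W = (P₁V₁ − P₂V₂)/(γ−1) = (5520 − 7093)/0.4 = -3931 J.
Step 2 (isochoric): W = 0 (constant volume).
W_total = -3931 + 0 = -3931 J.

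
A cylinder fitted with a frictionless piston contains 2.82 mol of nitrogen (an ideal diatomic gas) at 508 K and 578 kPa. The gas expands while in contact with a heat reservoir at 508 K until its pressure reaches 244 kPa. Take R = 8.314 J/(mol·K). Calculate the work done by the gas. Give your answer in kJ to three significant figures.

Isothermal process: W = nRT ln(V₂/V₁) = nRT ln(P₁/P₂).
W = (2.82)(8.314)(508) × ln(578/244)
  = 11910 × ln(2.369) = 11910 × 0.8624
W_by_gas = 10272 J.

W ≈ 10.3 kJ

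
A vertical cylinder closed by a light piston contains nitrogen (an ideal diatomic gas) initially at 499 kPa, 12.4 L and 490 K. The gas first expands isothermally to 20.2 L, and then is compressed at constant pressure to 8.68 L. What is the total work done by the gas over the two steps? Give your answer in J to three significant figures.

W_total ≈ -509 J

Step 1 (isothermal): W = P₁V₁ ln(V₂/V₁) = (6188) ln(20.2/12.4) = 3019 J.
After step 1: P = 306.3 kPa, V = 20.2 L, T = 490 K.
Step 2 (isobaric): W = PΔV = (306.3 kPa)(8.68 − 20.2 L) = -3529 J.
W_total = 3019 − 3529 = -509.3 J.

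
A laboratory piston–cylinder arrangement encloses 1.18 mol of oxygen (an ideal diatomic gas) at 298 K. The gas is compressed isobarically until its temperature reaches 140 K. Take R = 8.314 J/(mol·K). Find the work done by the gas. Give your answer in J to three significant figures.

Isobaric: W = P ΔV = nR ΔT.
W = (1.18)(8.314)(140 − 298) = -1550 J.

W ≈ -1550 J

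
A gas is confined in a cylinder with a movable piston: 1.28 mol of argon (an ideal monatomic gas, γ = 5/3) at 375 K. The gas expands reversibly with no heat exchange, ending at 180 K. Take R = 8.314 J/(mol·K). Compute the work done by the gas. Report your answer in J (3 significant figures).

W ≈ 3110 J

Adiabatic ⇒ Q = 0, so W_by = −ΔU = nCᵥ(T₁ − T₂).
Cᵥ = 3R/2 = 12.47 J/(mol·K).
W = (1.28)(12.47)(375 − 180) = 3113 J.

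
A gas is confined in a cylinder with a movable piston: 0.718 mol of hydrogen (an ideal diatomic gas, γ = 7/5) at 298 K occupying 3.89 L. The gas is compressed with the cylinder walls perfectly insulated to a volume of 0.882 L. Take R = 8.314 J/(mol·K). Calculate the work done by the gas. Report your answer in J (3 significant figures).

Adiabatic: TV^(γ−1) = const with γ = 7/5.
T₂ = T₁ (V₁/V₂)^(γ−1) = 298 × (3.89/0.882)^0.4 = 298 × 1.81 = 539.5 K.
W_by = nCᵥ(T₁ − T₂) = (0.718)(20.79)(298 − 539.5) = -3604 J.

W ≈ -3600 J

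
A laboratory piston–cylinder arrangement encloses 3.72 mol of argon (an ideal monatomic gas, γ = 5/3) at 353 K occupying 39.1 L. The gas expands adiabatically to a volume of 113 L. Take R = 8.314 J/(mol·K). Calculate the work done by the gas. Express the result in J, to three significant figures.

W ≈ 8300 J

Adiabatic: TV^(γ−1) = const with γ = 5/3.
T₂ = T₁ (V₁/V₂)^(γ−1) = 353 × (39.1/113)^0.667 = 353 × 0.4929 = 174 K.
W_by = nCᵥ(T₁ − T₂) = (3.72)(12.47)(353 − 174) = 8305 J.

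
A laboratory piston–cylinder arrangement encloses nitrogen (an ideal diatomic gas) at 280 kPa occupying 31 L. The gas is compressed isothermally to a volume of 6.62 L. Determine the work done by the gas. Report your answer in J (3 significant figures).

W ≈ -13400 J

Isothermal: W = nRT ln(V₂/V₁) = P₁V₁ ln(V₂/V₁).
P₁V₁ = (280 kPa)(31 L) = 8680 J.
W = 8680 × ln(6.62/31) = 8680 × -1.544
W_by_gas = -13401 J.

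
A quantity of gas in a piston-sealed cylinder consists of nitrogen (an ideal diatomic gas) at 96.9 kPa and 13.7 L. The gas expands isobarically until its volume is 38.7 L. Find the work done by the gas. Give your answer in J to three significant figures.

W ≈ 2420 J

Isobaric: W = P ΔV.
W = (96.9 kPa)(38.7 − 13.7 L) = (96.9)(25) = 2423 J.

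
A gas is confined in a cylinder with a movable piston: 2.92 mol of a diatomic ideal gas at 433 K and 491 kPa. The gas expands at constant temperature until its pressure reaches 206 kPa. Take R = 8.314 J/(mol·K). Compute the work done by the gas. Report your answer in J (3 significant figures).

W ≈ 9130 J

Isothermal process: W = nRT ln(V₂/V₁) = nRT ln(P₁/P₂).
W = (2.92)(8.314)(433) × ln(491/206)
  = 10512 × ln(2.383) = 10512 × 0.8686
W_by_gas = 9130 J.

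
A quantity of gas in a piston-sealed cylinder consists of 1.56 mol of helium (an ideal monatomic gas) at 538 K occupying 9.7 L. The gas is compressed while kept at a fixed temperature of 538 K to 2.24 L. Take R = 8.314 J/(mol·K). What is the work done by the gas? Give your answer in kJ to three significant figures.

Isothermal: W = nRT ln(V₂/V₁).
W = (1.56)(8.314)(538) × ln(2.24/9.7)
  = 6978 × -1.466
W_by_gas = -10227 J.

W ≈ -10.2 kJ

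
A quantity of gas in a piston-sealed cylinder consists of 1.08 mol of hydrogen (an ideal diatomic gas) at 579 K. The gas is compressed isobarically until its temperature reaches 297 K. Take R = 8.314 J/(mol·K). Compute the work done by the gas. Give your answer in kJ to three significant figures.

Isobaric: W = P ΔV = nR ΔT.
W = (1.08)(8.314)(297 − 579) = -2532 J.

W ≈ -2.53 kJ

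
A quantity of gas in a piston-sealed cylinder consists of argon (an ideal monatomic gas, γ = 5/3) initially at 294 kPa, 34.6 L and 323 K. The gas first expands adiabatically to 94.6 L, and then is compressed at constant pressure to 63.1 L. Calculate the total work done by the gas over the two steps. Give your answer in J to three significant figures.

W_total ≈ 5720 J

Step 1 (adiabatic): W = (P₁V₁ − P₂V₂)/(γ−1) = (10172 − 5203)/0.667 = 7455 J.
After step 1: P = 54.99 kPa, V = 94.6 L, T = 165.2 K.
Step 2 (isobaric): W = PΔV = (54.99 kPa)(63.1 − 94.6 L) = -1732 J.
W_total = 7455 − 1732 = 5722 J.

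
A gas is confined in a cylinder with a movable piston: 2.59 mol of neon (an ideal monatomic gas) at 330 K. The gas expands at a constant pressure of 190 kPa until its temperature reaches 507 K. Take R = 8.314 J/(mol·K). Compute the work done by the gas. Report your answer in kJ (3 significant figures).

W ≈ 3.81 kJ

Isobaric: W = P ΔV = nR ΔT.
W = (2.59)(8.314)(507 − 330) = 3811 J.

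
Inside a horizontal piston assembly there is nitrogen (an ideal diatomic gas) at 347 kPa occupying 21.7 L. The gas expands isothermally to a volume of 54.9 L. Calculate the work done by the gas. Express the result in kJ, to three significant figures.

Isothermal: W = nRT ln(V₂/V₁) = P₁V₁ ln(V₂/V₁).
P₁V₁ = (347 kPa)(21.7 L) = 7530 J.
W = 7530 × ln(54.9/21.7) = 7530 × 0.9282
W_by_gas = 6989 J.

W ≈ 6.99 kJ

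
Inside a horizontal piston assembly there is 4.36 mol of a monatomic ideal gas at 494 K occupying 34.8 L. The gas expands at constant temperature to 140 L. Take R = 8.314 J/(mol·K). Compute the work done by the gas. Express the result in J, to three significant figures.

Isothermal: W = nRT ln(V₂/V₁).
W = (4.36)(8.314)(494) × ln(140/34.8)
  = 17907 × 1.392
W_by_gas = 24927 J.

W ≈ 24900 J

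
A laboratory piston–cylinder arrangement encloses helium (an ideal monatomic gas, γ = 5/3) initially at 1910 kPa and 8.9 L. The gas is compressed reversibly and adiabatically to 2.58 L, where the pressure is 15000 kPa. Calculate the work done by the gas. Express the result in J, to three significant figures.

Adiabatic: W = (P₁V₁ − P₂V₂)/(γ − 1) with γ = 5/3.
P₁V₁ = 16999 J, P₂V₂ = 38700 J.
W = (16999 − 38700) / 0.6667 = -32551 J.

W ≈ -32600 J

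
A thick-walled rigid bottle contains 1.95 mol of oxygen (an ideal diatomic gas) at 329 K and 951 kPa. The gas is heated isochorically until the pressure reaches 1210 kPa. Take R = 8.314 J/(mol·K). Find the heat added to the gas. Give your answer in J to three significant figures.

Constant volume ⇒ W = 0, so Q = ΔU = nCᵥΔT with Cᵥ = 5R/2 = 20.79 J/(mol·K).
At constant V, T₂/T₁ = P₂/P₁ ⇒ ΔT = T₁(P₂/P₁ − 1) = 329·(1210/951 − 1) = 89.6 K.
ΔU = (1.95)(20.79)(89.6) = 3632 J.

Q ≈ 3630 J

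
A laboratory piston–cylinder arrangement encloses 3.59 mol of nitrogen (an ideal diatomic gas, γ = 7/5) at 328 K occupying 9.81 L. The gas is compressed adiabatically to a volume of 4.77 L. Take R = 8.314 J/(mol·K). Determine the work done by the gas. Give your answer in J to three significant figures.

Adiabatic: TV^(γ−1) = const with γ = 7/5.
T₂ = T₁ (V₁/V₂)^(γ−1) = 328 × (9.81/4.77)^0.4 = 328 × 1.334 = 437.7 K.
W_by = nCᵥ(T₁ − T₂) = (3.59)(20.79)(328 − 437.7) = -8182 J.

W ≈ -8180 J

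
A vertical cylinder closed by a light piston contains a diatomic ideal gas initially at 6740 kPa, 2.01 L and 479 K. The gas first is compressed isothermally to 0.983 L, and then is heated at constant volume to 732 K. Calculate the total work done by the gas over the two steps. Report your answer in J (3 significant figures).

W_total ≈ -9690 J

Step 1 (isothermal): W = P₁V₁ ln(V₂/V₁) = (13547) ln(0.983/2.01) = -9690 J.
Step 2 (isochoric): W = 0 (constant volume).
W_total = -9690 + 0 = -9690 J.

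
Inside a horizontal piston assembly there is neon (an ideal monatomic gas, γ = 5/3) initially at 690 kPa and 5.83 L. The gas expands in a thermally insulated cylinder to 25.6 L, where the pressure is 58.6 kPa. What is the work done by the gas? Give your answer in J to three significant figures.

W ≈ 3780 J

Adiabatic: W = (P₁V₁ − P₂V₂)/(γ − 1) with γ = 5/3.
P₁V₁ = 4023 J, P₂V₂ = 1500 J.
W = (4023 − 1500) / 0.6667 = 3784 J.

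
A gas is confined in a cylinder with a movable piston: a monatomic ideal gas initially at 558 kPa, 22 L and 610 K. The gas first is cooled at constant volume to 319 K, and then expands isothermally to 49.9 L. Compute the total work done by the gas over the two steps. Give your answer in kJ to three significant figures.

Step 1 (isochoric): W = 0 (constant volume).
After step 1: P = 291.8 kPa (V unchanged).
Step 2 (isothermal): W = P₁V₁ ln(V₂/V₁) = (6420) ln(49.9/22) = 5258 J.
W_total = 0 + 5258 = 5258 J.

W_total ≈ 5.26 kJ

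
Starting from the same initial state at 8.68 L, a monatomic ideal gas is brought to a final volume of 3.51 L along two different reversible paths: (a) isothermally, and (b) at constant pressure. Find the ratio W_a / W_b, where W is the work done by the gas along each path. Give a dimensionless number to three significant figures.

Path (a) isothermal: W = P₁V₁ ln(V₂/V₁) → W_a/(P₁V₁) = -0.9054.
Path (b) isobaric: W = P₁(V₂ − V₁) → W_b/(P₁V₁) = -0.5956.
W_a / W_b = -0.9054 / -0.5956 = 1.52.

W_a / W_b ≈ 1.52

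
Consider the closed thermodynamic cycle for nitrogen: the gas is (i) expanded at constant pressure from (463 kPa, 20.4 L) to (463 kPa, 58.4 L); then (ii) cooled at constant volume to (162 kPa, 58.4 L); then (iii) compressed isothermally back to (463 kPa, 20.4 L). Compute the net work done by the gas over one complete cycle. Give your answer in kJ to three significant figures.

W_net ≈ 7.64 kJ

Leg (i): W = PΔV = (463)(58.4 − 20.4) = 17594 J.
Leg (ii): W = 0.
Leg (iii): W = PᵢVᵢ ln(V_f/Vᵢ) = (9461) ln(20.4/58.4) = -9951 J.
W_net = 17594 − 9951 = 7643 J.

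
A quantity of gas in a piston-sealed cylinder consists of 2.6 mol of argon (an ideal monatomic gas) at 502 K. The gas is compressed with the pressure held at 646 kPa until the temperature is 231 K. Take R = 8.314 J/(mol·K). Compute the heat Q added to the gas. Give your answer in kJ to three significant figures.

Q ≈ -14.6 kJ

Isobaric: W = nRΔT = (2.6)(8.314)(-271) = -5858 J.
ΔU = nCᵥΔT with Cᵥ = 3R/2: ΔU = (2.6)(12.47)(-271) = -8787 J.
Q = ΔU + W = -8787 − 5858 = -14645 J.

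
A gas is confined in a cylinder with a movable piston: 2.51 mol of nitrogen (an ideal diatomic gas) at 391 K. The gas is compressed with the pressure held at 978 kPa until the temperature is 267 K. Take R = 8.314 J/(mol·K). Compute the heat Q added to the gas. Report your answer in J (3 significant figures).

Q ≈ -9060 J

Isobaric: W = nRΔT = (2.51)(8.314)(-124) = -2588 J.
ΔU = nCᵥΔT with Cᵥ = 5R/2: ΔU = (2.51)(20.79)(-124) = -6469 J.
Q = ΔU + W = -6469 − 2588 = -9057 J.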